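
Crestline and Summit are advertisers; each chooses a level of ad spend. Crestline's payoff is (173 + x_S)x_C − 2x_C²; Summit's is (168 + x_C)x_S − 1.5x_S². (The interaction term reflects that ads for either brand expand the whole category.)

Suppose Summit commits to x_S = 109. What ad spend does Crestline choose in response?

Expanding Crestline's payoff: 173x_C + x_Sx_C − 2x_C².
∂π/∂x_C = 173 + x_S − 4x_C = 0, so x_C = 43.25 + 0.25x_S.
At x_S = 109: x_C = 43.25 + 0.25·109 = 70.5.

70.5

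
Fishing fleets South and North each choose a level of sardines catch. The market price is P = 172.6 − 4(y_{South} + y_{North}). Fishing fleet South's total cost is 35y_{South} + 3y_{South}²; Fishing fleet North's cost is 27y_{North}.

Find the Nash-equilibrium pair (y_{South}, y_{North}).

5.4, 15.5

Fishing fleet South's profit: π = y_{South}(172.6 − 4(y_{South} + y_{North})) − 35y_{South} − 3y_{South}².
∂π/∂y_{South} = 137.6 − 14y_{South} − 4y_{North} = 0, so y_{South} = 344/35 − (2/7)y_{North}.
For North: ∂π/∂y_{North} = 145.6 − 8y_{North} − 4y_{South} = 0 ⇒ y_{North} = 18.2 − 0.5y_{South}.
Substituting the second reaction function into the first: y_{South} = 344/35 − (2/7)(18.2 − 0.5y_{South}), which gives (6/7)y_{South} = 162/35 ⇒ y_{South} = 5.4.
Then y_{North} = 18.2 − 0.5·5.4 = 15.5.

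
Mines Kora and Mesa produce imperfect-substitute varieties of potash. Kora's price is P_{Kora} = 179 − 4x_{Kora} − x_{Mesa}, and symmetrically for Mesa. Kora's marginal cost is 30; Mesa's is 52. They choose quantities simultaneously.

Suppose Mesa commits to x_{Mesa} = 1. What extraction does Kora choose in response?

Mine Kora's profit: π = x_{Kora}(179 − 4x_{Kora} − x_{Mesa}) − 30x_{Kora}.
∂π/∂x_{Kora} = 149 − 8x_{Kora} − x_{Mesa} = 0 ⇒ x_{Kora} = 18.625 − 0.125x_{Mesa}.
At x_{Mesa} = 1: x_{Kora} = 18.625 − 0.125·1 = 18.5.

18.5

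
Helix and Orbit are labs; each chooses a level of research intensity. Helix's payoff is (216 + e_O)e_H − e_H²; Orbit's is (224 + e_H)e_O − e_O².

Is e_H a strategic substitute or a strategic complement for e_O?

Expanding Helix's payoff: 216e_H + e_Oe_H − e_H².
∂π/∂e_H = 216 + e_O − 2e_H = 0, so e_H = 108 + 0.5e_O.
The best-response slope de_H/de_O = 0.5 > 0: the reaction function is upward-sloping, so the choices are strategic complements.

strategic complements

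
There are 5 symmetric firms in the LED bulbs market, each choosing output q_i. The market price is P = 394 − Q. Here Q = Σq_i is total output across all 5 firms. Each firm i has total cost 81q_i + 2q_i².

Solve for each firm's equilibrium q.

31.3

A representative firm's profit is π_i = q_i(394 − Q) − 81q_i − 2q_i², with Q = q_i + Σ_{j≠i} q_j.
First-order condition: 313 − 6q_i − Σ_{j≠i} q_j = 0.
With identical firms, set every q_j = q: then 313 − 6q − 4q = 0, i.e. q = 313/10 = 31.3.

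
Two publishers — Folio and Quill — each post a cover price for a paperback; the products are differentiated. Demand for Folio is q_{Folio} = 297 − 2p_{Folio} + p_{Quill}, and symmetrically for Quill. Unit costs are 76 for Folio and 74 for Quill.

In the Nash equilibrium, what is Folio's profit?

10775.12

Folio's profit: π = (p_{Folio} − 76)(297 − 2p_{Folio} + p_{Quill}).
∂π/∂p_{Folio} = 449 − 4p_{Folio} + p_{Quill} = 0 ⇒ p_{Folio} = 112.25 + 0.25p_{Quill}.
Similarly p_{Quill} = 111.25 + 0.25p_{Folio}.
Substituting the second reaction function into the first: p_{Folio} = 112.25 + 0.25(111.25 + 0.25p_{Folio}), which gives 0.9375p_{Folio} = 140.0625 ⇒ p_{Folio} = 149.4.
Then p_{Quill} = 111.25 + 0.25·149.4 = 148.6.
q_{Folio} = 297 − 2·149.4 + 148.6 = 146.8.
Profit = (149.4 − 76)·146.8 = 10775.12.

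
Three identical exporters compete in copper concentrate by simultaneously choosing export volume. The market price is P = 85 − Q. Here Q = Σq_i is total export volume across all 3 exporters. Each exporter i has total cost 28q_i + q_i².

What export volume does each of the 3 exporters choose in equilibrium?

9.5

A representative exporter's profit is π_i = q_i(85 − Q) − 28q_i − q_i², with Q = q_i + Σ_{j≠i} q_j.
First-order condition: 57 − 4q_i − Σ_{j≠i} q_j = 0.
Imposing symmetry (q_j = q for all j) turns Σ_{j≠i} q_j into 2q, so 57 = 6q and q = 9.5.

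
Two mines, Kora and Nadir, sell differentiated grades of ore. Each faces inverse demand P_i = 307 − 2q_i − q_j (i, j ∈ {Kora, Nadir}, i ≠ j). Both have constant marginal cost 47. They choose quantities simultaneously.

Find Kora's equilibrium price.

Mine Kora's profit: π = q_{Kora}(307 − 2q_{Kora} − q_{Nadir}) − 47q_{Kora}.
∂π/∂q_{Kora} = 260 − 4q_{Kora} − q_{Nadir} = 0 ⇒ q_{Kora} = 65 − 0.25q_{Nadir}.
By symmetry q_{Nadir} = q_{Kora}; substituting into the reaction function, 1.25q_{Kora} = 65 and q_{Kora} = 52.
P_{Kora} = 307 − 2·52 − 52 = 151.

151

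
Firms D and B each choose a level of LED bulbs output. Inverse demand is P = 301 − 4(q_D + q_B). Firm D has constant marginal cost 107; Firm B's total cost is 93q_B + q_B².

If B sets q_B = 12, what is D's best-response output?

Firm D's profit: π = q_D(301 − 4(q_D + q_B)) − 107q_D.
∂π/∂q_D = 194 − 8q_D − 4q_B = 0, so q_D = 24.25 − 0.5q_B.
At q_B = 12: q_D = 24.25 − 0.5·12 = 18.25.

18.25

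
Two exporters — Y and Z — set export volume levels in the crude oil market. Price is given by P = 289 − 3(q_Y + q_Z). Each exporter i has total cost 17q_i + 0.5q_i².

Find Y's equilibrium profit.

2589.44

Exporter Y's profit: π = q_Y(289 − 3(q_Y + q_Z)) − 17q_Y − 0.5q_Y².
∂π/∂q_Y = 272 − 7q_Y − 3q_Z = 0, so q_Y = 272/7 − (3/7)q_Z.
The game is symmetric, so in equilibrium q_Z = q_Y: the reaction function gives (10/7)q_Y = 272/7, hence q_Y = 27.2.
Price P = 289 − 3·54.4 = 125.8.
Y's profit: (125.8 − 17)·27.2 − 0.5(27.2)² = 2589.44.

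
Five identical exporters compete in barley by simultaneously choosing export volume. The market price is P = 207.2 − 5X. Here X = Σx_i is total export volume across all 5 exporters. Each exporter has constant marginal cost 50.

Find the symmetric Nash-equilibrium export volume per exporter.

5.24

A representative exporter's profit is π_i = x_i(207.2 − 5X) − 50x_i, with X = x_i + Σ_{j≠i} x_j.
First-order condition: 157.2 − 10x_i − 5Σ_{j≠i} x_j = 0.
With identical exporters, set every x_j = x: then 157.2 − 10x − 20x = 0, i.e. x = 157.2/30 = 5.24.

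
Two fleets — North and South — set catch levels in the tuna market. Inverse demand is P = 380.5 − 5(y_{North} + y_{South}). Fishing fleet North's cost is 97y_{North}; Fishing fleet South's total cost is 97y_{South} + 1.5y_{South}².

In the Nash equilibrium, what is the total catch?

Fishing fleet North's profit: π = y_{North}(380.5 − 5(y_{North} + y_{South})) − 97y_{North}.
∂π/∂y_{North} = 283.5 − 10y_{North} − 5y_{South} = 0, so y_{North} = 28.35 − 0.5y_{South}.
For South: ∂π/∂y_{South} = 283.5 − 13y_{South} − 5y_{North} = 0 ⇒ y_{South} = 567/26 − (5/13)y_{North}.
Solving the two reaction functions simultaneously: (1 − (−0.5)(−5/13))y_{North} = 28.35 − 0.5·(567/26), so (21/26)y_{North} = 1134/65 and y_{North} = 21.6.
Then y_{South} = 567/26 − (5/13)·21.6 = 13.5.
Total catch: 21.6 + 13.5 = 35.1.

35.1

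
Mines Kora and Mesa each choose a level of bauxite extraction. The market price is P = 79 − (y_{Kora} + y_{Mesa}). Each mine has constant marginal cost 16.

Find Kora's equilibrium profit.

441

Mine Kora's profit: π = y_{Kora}(79 − (y_{Kora} + y_{Mesa})) − 16y_{Kora}.
∂π/∂y_{Kora} = 63 − 2y_{Kora} − y_{Mesa} = 0, so y_{Kora} = 31.5 − 0.5y_{Mesa}.
The game is symmetric, so in equilibrium y_{Mesa} = y_{Kora}: the reaction function gives 1.5y_{Kora} = 31.5, hence y_{Kora} = 21.
Price P = 79 − 42 = 37.
Kora's profit: (37 − 16)·21 = 441.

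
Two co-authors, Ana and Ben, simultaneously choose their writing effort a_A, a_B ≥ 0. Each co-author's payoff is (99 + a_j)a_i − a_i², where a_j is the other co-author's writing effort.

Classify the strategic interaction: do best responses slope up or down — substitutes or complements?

Ana's payoff is (99 + a_B)a_A − a_A².
∂π/∂a_A = 99 + a_B − 2a_A = 0, so a_A = 49.5 + 0.5a_B.
The best-response slope da_A/da_B = 0.5 > 0: the reaction function is upward-sloping, so the choices are strategic complements.

strategic complements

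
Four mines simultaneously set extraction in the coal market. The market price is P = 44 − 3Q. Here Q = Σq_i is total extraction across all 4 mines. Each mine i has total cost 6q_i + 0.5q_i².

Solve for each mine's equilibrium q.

A representative mine's profit is π_i = q_i(44 − 3Q) − 6q_i − 0.5q_i², with Q = q_i + Σ_{j≠i} q_j.
First-order condition: 38 − 7q_i − 3Σ_{j≠i} q_j = 0.
In a symmetric equilibrium every mine chooses the same q, so Σ_{j≠i} q_j = 3q. The condition becomes 38 − 16q = 0, giving q = 38/16 = 2.375.

2.375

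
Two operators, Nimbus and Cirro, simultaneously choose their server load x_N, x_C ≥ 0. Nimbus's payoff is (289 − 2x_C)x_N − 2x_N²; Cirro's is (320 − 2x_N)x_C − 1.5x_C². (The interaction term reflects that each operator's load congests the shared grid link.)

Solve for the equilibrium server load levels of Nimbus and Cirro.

Expanding Nimbus's payoff: 289x_N − 2x_Cx_N − 2x_N².
∂π/∂x_N = 289 − 2x_C − 4x_N = 0, so x_N = 72.25 − 0.5x_C.
Likewise for Cirro: x_C = 320/3 − (2/3)x_N.
Solving the two reaction functions simultaneously: (1 − (−0.5)(−2/3))x_N = 72.25 − 0.5·(320/3), so (2/3)x_N = 227/12 and x_N = 28.375.
Then x_C = 320/3 − (2/3)·28.375 = 87.75.

28.375, 87.75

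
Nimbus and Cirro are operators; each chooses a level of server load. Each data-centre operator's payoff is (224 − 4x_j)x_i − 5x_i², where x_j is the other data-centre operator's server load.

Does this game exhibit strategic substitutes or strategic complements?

strategic substitutes

Nimbus's payoff is (224 − 4x_C)x_N − 5x_N².
∂π/∂x_N = 224 − 4x_C − 10x_N = 0, so x_N = 22.4 − 0.4x_C.
The best-response slope dx_N/dx_C = −0.4 < 0: the reaction function is downward-sloping, so the choices are strategic substitutes.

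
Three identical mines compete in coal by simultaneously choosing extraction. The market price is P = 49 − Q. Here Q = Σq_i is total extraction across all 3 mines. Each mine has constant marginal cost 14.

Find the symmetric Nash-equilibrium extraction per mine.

A representative mine's profit is π_i = q_i(49 − Q) − 14q_i, with Q = q_i + Σ_{j≠i} q_j.
First-order condition: 35 − 2q_i − Σ_{j≠i} q_j = 0.
With identical mines, set every q_j = q: then 35 − 2q − 2q = 0, i.e. q = 35/4 = 8.75.

8.75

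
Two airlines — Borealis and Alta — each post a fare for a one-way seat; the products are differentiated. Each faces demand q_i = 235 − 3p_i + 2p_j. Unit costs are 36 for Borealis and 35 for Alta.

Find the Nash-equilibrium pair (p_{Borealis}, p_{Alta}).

Borealis's profit: π = (p_{Borealis} − 36)(235 − 3p_{Borealis} + 2p_{Alta}).
∂π/∂p_{Borealis} = 343 − 6p_{Borealis} + 2p_{Alta} = 0 ⇒ p_{Borealis} = 343/6 + (1/3)p_{Alta}.
Similarly p_{Alta} = 170/3 + (1/3)p_{Borealis}.
Solving the two reaction functions simultaneously: (1 − (1/3)(1/3))p_{Borealis} = 343/6 + (1/3)·(170/3), so (8/9)p_{Borealis} = 1369/18 and p_{Borealis} = 85.5625.
Then p_{Alta} = 170/3 + (1/3)·85.5625 = 85.1875.

85.5625, 85.1875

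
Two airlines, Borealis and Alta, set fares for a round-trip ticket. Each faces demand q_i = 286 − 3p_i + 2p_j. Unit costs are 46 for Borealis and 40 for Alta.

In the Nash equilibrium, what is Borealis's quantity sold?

Borealis's profit: π = (p_{Borealis} − 46)(286 − 3p_{Borealis} + 2p_{Alta}).
∂π/∂p_{Borealis} = 424 − 6p_{Borealis} + 2p_{Alta} = 0 ⇒ p_{Borealis} = 212/3 + (1/3)p_{Alta}.
Similarly p_{Alta} = 203/3 + (1/3)p_{Borealis}.
Solving the two reaction functions simultaneously: (1 − (1/3)(1/3))p_{Borealis} = 212/3 + (1/3)·(203/3), so (8/9)p_{Borealis} = 839/9 and p_{Borealis} = 104.875.
Then p_{Alta} = 203/3 + (1/3)·104.875 = 102.625.
q_{Borealis} = 286 − 3·104.875 + 2·102.625 = 176.625.

176.625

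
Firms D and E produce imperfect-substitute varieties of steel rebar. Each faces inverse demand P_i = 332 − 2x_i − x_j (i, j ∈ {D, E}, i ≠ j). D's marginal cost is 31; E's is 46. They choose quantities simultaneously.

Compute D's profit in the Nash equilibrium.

Firm D's profit: π = x_D(332 − 2x_D − x_E) − 31x_D.
∂π/∂x_D = 301 − 4x_D − x_E = 0 ⇒ x_D = 75.25 − 0.25x_E.
Similarly x_E = 71.5 − 0.25x_D.
Plugging x_E into D's best response: x_D = 75.25 − 0.25(71.5 − 0.25x_D) ⇒ 0.9375x_D = 57.375, so x_D = 61.2.
Then x_E = 71.5 − 0.25·61.2 = 56.2.
P_D = 332 − 2·61.2 − 56.2 = 153.4.
Profit = (153.4 − 31)·61.2 = 7490.88.

7490.88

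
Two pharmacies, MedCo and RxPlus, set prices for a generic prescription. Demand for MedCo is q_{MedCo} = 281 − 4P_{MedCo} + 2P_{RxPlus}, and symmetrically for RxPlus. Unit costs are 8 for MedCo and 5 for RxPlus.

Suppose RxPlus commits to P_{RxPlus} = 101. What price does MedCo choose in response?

64.375

MedCo's profit: π = (P_{MedCo} − 8)(281 − 4P_{MedCo} + 2P_{RxPlus}).
∂π/∂P_{MedCo} = 313 − 8P_{MedCo} + 2P_{RxPlus} = 0 ⇒ P_{MedCo} = 39.125 + 0.25P_{RxPlus}.
At P_{RxPlus} = 101: P_{MedCo} = 39.125 + 0.25·101 = 64.375.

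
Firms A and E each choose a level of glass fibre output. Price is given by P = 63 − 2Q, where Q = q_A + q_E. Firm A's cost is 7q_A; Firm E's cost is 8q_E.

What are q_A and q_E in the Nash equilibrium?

Firm A's profit: π = q_A(63 − 2(q_A + q_E)) − 7q_A.
∂π/∂q_A = 56 − 4q_A − 2q_E = 0, so q_A = 14 − 0.5q_E.
By the same steps for E: q_E = 13.75 − 0.5q_A.
Solving the two reaction functions simultaneously: (1 − (−0.5)(−0.5))q_A = 14 − 0.5·13.75, so 0.75q_A = 7.125 and q_A = 9.5.
Then q_E = 13.75 − 0.5·9.5 = 9.

9.5, 9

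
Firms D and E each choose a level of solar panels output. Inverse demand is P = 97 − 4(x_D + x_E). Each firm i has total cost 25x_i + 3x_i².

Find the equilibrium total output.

8

Firm D's profit: π = x_D(97 − 4(x_D + x_E)) − 25x_D − 3x_D².
∂π/∂x_D = 72 − 14x_D − 4x_E = 0, so x_D = 36/7 − (2/7)x_E.
By symmetry x_E = x_D; substituting into the reaction function, (9/7)x_D = 36/7 and x_D = 4.
Total output: 4 + 4 = 8.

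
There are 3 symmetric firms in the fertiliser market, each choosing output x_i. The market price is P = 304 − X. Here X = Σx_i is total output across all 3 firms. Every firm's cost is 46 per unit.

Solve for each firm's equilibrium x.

64.5

A representative firm's profit is π_i = x_i(304 − X) − 46x_i, with X = x_i + Σ_{j≠i} x_j.
First-order condition: 258 − 2x_i − Σ_{j≠i} x_j = 0.
With identical firms, set every x_j = x: then 258 − 2x − 2x = 0, i.e. x = 258/4 = 64.5.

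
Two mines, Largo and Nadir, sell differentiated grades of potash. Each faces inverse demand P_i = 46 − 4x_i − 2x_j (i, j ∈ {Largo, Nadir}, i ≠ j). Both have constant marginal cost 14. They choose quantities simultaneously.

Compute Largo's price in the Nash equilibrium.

Mine Largo's profit: π = x_{Largo}(46 − 4x_{Largo} − 2x_{Nadir}) − 14x_{Largo}.
∂π/∂x_{Largo} = 32 − 8x_{Largo} − 2x_{Nadir} = 0 ⇒ x_{Largo} = 4 − 0.25x_{Nadir}.
The game is symmetric, so in equilibrium x_{Nadir} = x_{Largo}: the reaction function gives 1.25x_{Largo} = 4, hence x_{Largo} = 3.2.
P_{Largo} = 46 − 4·3.2 − 2·3.2 = 26.8.

26.8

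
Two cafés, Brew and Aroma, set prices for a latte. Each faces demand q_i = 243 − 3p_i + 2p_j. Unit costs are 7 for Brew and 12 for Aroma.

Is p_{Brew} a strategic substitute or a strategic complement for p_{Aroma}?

strategic complements

Brew's profit: π = (p_{Brew} − 7)(243 − 3p_{Brew} + 2p_{Aroma}).
∂π/∂p_{Brew} = 264 − 6p_{Brew} + 2p_{Aroma} = 0 ⇒ p_{Brew} = 44 + (1/3)p_{Aroma}.
The best-response slope dp_{Brew}/dp_{Aroma} = 1/3 > 0: the reaction function is upward-sloping, so the choices are strategic complements.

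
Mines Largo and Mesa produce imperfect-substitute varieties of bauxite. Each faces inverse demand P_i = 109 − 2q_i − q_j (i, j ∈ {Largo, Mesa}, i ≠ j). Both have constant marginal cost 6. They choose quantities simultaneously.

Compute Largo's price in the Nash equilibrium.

Mine Largo's profit: π = q_{Largo}(109 − 2q_{Largo} − q_{Mesa}) − 6q_{Largo}.
∂π/∂q_{Largo} = 103 − 4q_{Largo} − q_{Mesa} = 0 ⇒ q_{Largo} = 25.75 − 0.25q_{Mesa}.
By symmetry q_{Mesa} = q_{Largo}; substituting into the reaction function, 1.25q_{Largo} = 25.75 and q_{Largo} = 20.6.
P_{Largo} = 109 − 2·20.6 − 20.6 = 47.2.

47.2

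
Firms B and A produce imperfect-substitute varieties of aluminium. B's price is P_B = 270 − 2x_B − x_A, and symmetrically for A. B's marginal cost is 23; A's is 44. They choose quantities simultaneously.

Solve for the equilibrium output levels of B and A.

Firm B's profit: π = x_B(270 − 2x_B − x_A) − 23x_B.
∂π/∂x_B = 247 − 4x_B − x_A = 0 ⇒ x_B = 61.75 − 0.25x_A.
Similarly x_A = 56.5 − 0.25x_B.
Plugging x_A into B's best response: x_B = 61.75 − 0.25(56.5 − 0.25x_B) ⇒ 0.9375x_B = 47.625, so x_B = 50.8.
Then x_A = 56.5 − 0.25·50.8 = 43.8.

50.8, 43.8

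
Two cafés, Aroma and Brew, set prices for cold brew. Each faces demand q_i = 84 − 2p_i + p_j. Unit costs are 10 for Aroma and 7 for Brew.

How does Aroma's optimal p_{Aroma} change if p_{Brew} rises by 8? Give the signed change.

Aroma's profit: π = (p_{Aroma} − 10)(84 − 2p_{Aroma} + p_{Brew}).
∂π/∂p_{Aroma} = 104 − 4p_{Aroma} + p_{Brew} = 0 ⇒ p_{Aroma} = 26 + 0.25p_{Brew}.
The reaction-function slope is 0.25, so an 8-unit rise in p_{Brew} moves p_{Aroma} by 0.25 × 8 = 2. Aroma's best response rises — the actions are strategic complements.

2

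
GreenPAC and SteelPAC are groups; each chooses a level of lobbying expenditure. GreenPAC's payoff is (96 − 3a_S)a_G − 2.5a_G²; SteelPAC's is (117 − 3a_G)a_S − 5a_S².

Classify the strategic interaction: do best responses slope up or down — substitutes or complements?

Expanding GreenPAC's payoff: 96a_G − 3a_Sa_G − 2.5a_G².
∂π/∂a_G = 96 − 3a_S − 5a_G = 0, so a_G = 19.2 − 0.6a_S.
The best-response slope da_G/da_S = −0.6 < 0: the reaction function is downward-sloping, so the choices are strategic substitutes.

strategic substitutes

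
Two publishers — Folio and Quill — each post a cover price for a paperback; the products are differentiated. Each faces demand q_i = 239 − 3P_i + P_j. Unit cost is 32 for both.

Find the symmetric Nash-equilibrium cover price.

Folio's profit: π = (P_{Folio} − 32)(239 − 3P_{Folio} + P_{Quill}).
∂π/∂P_{Folio} = 335 − 6P_{Folio} + P_{Quill} = 0 ⇒ P_{Folio} = 335/6 + (1/6)P_{Quill}.
Setting P_{Folio} = P_{Quill} in the reaction function: P_{Folio} = 335/6 + (1/6)P_{Folio}, so P_{Folio} = (335/6) / (5/6) = 67.

67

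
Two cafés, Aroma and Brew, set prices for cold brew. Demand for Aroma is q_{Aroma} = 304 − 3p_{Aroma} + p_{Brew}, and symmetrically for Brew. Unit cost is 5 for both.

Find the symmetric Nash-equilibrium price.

63.8

Aroma's profit: π = (p_{Aroma} − 5)(304 − 3p_{Aroma} + p_{Brew}).
∂π/∂p_{Aroma} = 319 − 6p_{Aroma} + p_{Brew} = 0 ⇒ p_{Aroma} = 319/6 + (1/6)p_{Brew}.
The game is symmetric, so in equilibrium p_{Brew} = p_{Aroma}: the reaction function gives (5/6)p_{Aroma} = 319/6, hence p_{Aroma} = 63.8.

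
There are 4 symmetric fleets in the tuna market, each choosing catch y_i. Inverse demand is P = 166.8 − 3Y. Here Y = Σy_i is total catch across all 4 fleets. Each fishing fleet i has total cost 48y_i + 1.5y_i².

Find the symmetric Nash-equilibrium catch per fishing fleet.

6.6

A representative fishing fleet's profit is π_i = y_i(166.8 − 3Y) − 48y_i − 1.5y_i², with Y = y_i + Σ_{j≠i} y_j.
First-order condition: 118.8 − 9y_i − 3Σ_{j≠i} y_j = 0.
With identical fishing fleets, set every y_j = y: then 118.8 − 9y − 9y = 0, i.e. y = 118.8/18 = 6.6.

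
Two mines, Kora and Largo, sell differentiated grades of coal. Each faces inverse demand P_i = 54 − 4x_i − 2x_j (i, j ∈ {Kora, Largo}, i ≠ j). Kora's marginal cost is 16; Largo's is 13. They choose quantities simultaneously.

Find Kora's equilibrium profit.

Mine Kora's profit: π = x_{Kora}(54 − 4x_{Kora} − 2x_{Largo}) − 16x_{Kora}.
∂π/∂x_{Kora} = 38 − 8x_{Kora} − 2x_{Largo} = 0 ⇒ x_{Kora} = 4.75 − 0.25x_{Largo}.
Similarly x_{Largo} = 5.125 − 0.25x_{Kora}.
Solving the two reaction functions simultaneously: (1 − (−0.25)(−0.25))x_{Kora} = 4.75 − 0.25·5.125, so 0.9375x_{Kora} = 111/32 and x_{Kora} = 3.7.
Then x_{Largo} = 5.125 − 0.25·3.7 = 4.2.
P_{Kora} = 54 − 4·3.7 − 2·4.2 = 30.8.
Profit = (30.8 − 16)·3.7 = 54.76.

54.76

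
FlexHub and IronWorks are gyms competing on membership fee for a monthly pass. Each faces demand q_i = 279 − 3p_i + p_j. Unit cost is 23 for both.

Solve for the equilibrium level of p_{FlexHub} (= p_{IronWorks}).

FlexHub's profit: π = (p_{FlexHub} − 23)(279 − 3p_{FlexHub} + p_{IronWorks}).
∂π/∂p_{FlexHub} = 348 − 6p_{FlexHub} + p_{IronWorks} = 0 ⇒ p_{FlexHub} = 58 + (1/6)p_{IronWorks}.
Setting p_{FlexHub} = p_{IronWorks} in the reaction function: p_{FlexHub} = 58 + (1/6)p_{FlexHub}, so p_{FlexHub} = 58 / (5/6) = 69.6.

69.6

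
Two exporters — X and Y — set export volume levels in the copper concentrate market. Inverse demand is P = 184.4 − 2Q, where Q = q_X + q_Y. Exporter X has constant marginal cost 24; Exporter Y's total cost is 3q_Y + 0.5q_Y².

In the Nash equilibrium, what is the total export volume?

52.75

Exporter X's profit: π = q_X(184.4 − 2(q_X + q_Y)) − 24q_X.
∂π/∂q_X = 160.4 − 4q_X − 2q_Y = 0, so q_X = 40.1 − 0.5q_Y.
For Y: ∂π/∂q_Y = 181.4 − 5q_Y − 2q_X = 0 ⇒ q_Y = 36.28 − 0.4q_X.
Plugging q_Y into X's best response: q_X = 40.1 − 0.5(36.28 − 0.4q_X) ⇒ 0.8q_X = 21.96, so q_X = 27.45.
Then q_Y = 36.28 − 0.4·27.45 = 25.3.
Total export volume: 27.45 + 25.3 = 52.75.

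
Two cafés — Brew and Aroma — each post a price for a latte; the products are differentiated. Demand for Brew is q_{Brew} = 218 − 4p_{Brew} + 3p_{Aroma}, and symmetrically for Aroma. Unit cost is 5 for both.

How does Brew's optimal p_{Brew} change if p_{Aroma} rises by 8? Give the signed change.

Brew's profit: π = (p_{Brew} − 5)(218 − 4p_{Brew} + 3p_{Aroma}).
∂π/∂p_{Brew} = 238 − 8p_{Brew} + 3p_{Aroma} = 0 ⇒ p_{Brew} = 29.75 + 0.375p_{Aroma}.
The reaction-function slope is 0.375, so an 8-unit rise in p_{Aroma} moves p_{Brew} by 0.375 × 8 = 3. Brew's best response rises — the actions are strategic complements.

3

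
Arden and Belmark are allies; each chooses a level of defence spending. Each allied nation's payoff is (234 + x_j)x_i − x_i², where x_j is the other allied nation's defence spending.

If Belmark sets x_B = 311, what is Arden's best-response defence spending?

272.5

Arden's payoff is (234 + x_B)x_A − x_A².
∂π/∂x_A = 234 + x_B − 2x_A = 0, so x_A = 117 + 0.5x_B.
At x_B = 311: x_A = 117 + 0.5·311 = 272.5.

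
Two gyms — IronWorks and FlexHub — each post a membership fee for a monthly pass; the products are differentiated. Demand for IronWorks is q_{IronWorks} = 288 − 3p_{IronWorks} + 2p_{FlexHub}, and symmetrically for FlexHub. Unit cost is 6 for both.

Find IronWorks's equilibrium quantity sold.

211.5

IronWorks's profit: π = (p_{IronWorks} − 6)(288 − 3p_{IronWorks} + 2p_{FlexHub}).
∂π/∂p_{IronWorks} = 306 − 6p_{IronWorks} + 2p_{FlexHub} = 0 ⇒ p_{IronWorks} = 51 + (1/3)p_{FlexHub}.
Setting p_{IronWorks} = p_{FlexHub} in the reaction function: p_{IronWorks} = 51 + (1/3)p_{IronWorks}, so p_{IronWorks} = 51 / (2/3) = 76.5.
q_{IronWorks} = 288 − 3·76.5 + 2·76.5 = 211.5.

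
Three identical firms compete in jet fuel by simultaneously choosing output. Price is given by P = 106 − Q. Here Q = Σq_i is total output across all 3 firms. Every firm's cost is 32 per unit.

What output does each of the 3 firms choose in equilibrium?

A representative firm's profit is π_i = q_i(106 − Q) − 32q_i, with Q = q_i + Σ_{j≠i} q_j.
First-order condition: 74 − 2q_i − Σ_{j≠i} q_j = 0.
In a symmetric equilibrium every firm chooses the same q, so Σ_{j≠i} q_j = 2q. The condition becomes 74 − 4q = 0, giving q = 74/4 = 18.5.

18.5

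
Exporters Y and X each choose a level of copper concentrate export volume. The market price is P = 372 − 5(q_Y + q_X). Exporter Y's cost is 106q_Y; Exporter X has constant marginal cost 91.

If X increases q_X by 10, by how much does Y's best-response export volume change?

-5

Exporter Y's profit: π = q_Y(372 − 5(q_Y + q_X)) − 106q_Y.
∂π/∂q_Y = 266 − 10q_Y − 5q_X = 0, so q_Y = 26.6 − 0.5q_X.
The reaction-function slope is −0.5, so a 10-unit rise in q_X moves q_Y by −0.5 × 10 = −5. Y's best response falls — the actions are strategic substitutes.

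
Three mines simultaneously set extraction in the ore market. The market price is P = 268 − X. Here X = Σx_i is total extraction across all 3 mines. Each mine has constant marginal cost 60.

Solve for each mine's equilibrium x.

52

A representative mine's profit is π_i = x_i(268 − X) − 60x_i, with X = x_i + Σ_{j≠i} x_j.
First-order condition: 208 − 2x_i − Σ_{j≠i} x_j = 0.
In a symmetric equilibrium every mine chooses the same x, so Σ_{j≠i} x_j = 2x. The condition becomes 208 − 4x = 0, giving x = 208/4 = 52.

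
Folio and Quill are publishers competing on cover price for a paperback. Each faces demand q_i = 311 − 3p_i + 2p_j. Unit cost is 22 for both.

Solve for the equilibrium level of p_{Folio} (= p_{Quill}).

Folio's profit: π = (p_{Folio} − 22)(311 − 3p_{Folio} + 2p_{Quill}).
∂π/∂p_{Folio} = 377 − 6p_{Folio} + 2p_{Quill} = 0 ⇒ p_{Folio} = 377/6 + (1/3)p_{Quill}.
The game is symmetric, so in equilibrium p_{Quill} = p_{Folio}: the reaction function gives (2/3)p_{Folio} = 377/6, hence p_{Folio} = 94.25.

94.25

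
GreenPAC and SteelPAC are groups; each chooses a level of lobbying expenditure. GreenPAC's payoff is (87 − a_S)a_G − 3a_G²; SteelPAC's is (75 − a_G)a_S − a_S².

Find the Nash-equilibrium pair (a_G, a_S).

Expanding GreenPAC's payoff: 87a_G − a_Sa_G − 3a_G².
∂π/∂a_G = 87 − a_S − 6a_G = 0, so a_G = 14.5 − (1/6)a_S.
Likewise for SteelPAC: a_S = 37.5 − 0.5a_G.
Solving the two reaction functions simultaneously: (1 − (−1/6)(−0.5))a_G = 14.5 − (1/6)·37.5, so (11/12)a_G = 8.25 and a_G = 9.
Then a_S = 37.5 − 0.5·9 = 33.

9, 33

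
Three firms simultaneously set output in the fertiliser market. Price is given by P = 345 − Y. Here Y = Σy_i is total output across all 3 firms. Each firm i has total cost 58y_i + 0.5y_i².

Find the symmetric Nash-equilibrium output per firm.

A representative firm's profit is π_i = y_i(345 − Y) − 58y_i − 0.5y_i², with Y = y_i + Σ_{j≠i} y_j.
First-order condition: 287 − 3y_i − Σ_{j≠i} y_j = 0.
In a symmetric equilibrium every firm chooses the same y, so Σ_{j≠i} y_j = 2y. The condition becomes 287 − 5y = 0, giving y = 287/5 = 57.4.

57.4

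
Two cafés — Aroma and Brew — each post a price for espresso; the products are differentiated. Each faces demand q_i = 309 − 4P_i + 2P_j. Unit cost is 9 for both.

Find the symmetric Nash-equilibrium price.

57.5

Aroma's profit: π = (P_{Aroma} − 9)(309 − 4P_{Aroma} + 2P_{Brew}).
∂π/∂P_{Aroma} = 345 − 8P_{Aroma} + 2P_{Brew} = 0 ⇒ P_{Aroma} = 43.125 + 0.25P_{Brew}.
Setting P_{Aroma} = P_{Brew} in the reaction function: P_{Aroma} = 43.125 + 0.25P_{Aroma}, so P_{Aroma} = 43.125 / 0.75 = 57.5.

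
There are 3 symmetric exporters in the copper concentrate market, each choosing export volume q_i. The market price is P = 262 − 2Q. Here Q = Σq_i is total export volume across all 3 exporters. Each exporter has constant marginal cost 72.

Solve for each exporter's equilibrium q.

23.75

A representative exporter's profit is π_i = q_i(262 − 2Q) − 72q_i, with Q = q_i + Σ_{j≠i} q_j.
First-order condition: 190 − 4q_i − 2Σ_{j≠i} q_j = 0.
In a symmetric equilibrium every exporter chooses the same q, so Σ_{j≠i} q_j = 2q. The condition becomes 190 − 8q = 0, giving q = 190/8 = 23.75.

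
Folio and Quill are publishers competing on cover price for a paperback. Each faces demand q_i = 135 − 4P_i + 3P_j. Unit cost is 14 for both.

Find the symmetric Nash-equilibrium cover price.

Folio's profit: π = (P_{Folio} − 14)(135 − 4P_{Folio} + 3P_{Quill}).
∂π/∂P_{Folio} = 191 − 8P_{Folio} + 3P_{Quill} = 0 ⇒ P_{Folio} = 23.875 + 0.375P_{Quill}.
Setting P_{Folio} = P_{Quill} in the reaction function: P_{Folio} = 23.875 + 0.375P_{Folio}, so P_{Folio} = 23.875 / 0.625 = 38.2.

38.2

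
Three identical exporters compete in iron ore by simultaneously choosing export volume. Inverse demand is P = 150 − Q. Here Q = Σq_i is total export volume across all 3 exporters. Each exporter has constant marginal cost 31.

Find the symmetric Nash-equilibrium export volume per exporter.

A representative exporter's profit is π_i = q_i(150 − Q) − 31q_i, with Q = q_i + Σ_{j≠i} q_j.
First-order condition: 119 − 2q_i − Σ_{j≠i} q_j = 0.
In a symmetric equilibrium every exporter chooses the same q, so Σ_{j≠i} q_j = 2q. The condition becomes 119 − 4q = 0, giving q = 119/4 = 29.75.

29.75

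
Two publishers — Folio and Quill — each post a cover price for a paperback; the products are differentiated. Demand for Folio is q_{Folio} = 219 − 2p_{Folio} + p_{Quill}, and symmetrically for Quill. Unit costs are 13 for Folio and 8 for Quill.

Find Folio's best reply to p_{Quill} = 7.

Folio's profit: π = (p_{Folio} − 13)(219 − 2p_{Folio} + p_{Quill}).
∂π/∂p_{Folio} = 245 − 4p_{Folio} + p_{Quill} = 0 ⇒ p_{Folio} = 61.25 + 0.25p_{Quill}.
At p_{Quill} = 7: p_{Folio} = 61.25 + 0.25·7 = 63.

63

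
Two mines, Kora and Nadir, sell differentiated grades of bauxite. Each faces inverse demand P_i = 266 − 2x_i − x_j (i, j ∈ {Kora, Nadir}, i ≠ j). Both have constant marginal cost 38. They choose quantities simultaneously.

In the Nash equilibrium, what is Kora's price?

Mine Kora's profit: π = x_{Kora}(266 − 2x_{Kora} − x_{Nadir}) − 38x_{Kora}.
∂π/∂x_{Kora} = 228 − 4x_{Kora} − x_{Nadir} = 0 ⇒ x_{Kora} = 57 − 0.25x_{Nadir}.
The game is symmetric, so in equilibrium x_{Nadir} = x_{Kora}: the reaction function gives 1.25x_{Kora} = 57, hence x_{Kora} = 45.6.
P_{Kora} = 266 − 2·45.6 − 45.6 = 129.2.

129.2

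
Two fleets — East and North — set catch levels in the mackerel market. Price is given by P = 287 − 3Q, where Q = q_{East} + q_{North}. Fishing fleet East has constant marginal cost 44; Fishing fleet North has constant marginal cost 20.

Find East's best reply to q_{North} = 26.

27.5

Fishing fleet East's profit: π = q_{East}(287 − 3(q_{East} + q_{North})) − 44q_{East}.
∂π/∂q_{East} = 243 − 6q_{East} − 3q_{North} = 0, so q_{East} = 40.5 − 0.5q_{North}.
At q_{North} = 26: q_{East} = 40.5 − 0.5·26 = 27.5.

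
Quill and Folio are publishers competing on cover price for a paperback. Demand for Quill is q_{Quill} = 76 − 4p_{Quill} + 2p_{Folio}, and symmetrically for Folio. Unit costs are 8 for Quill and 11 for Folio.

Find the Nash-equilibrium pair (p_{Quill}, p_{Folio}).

18.4, 19.6

Quill's profit: π = (p_{Quill} − 8)(76 − 4p_{Quill} + 2p_{Folio}).
∂π/∂p_{Quill} = 108 − 8p_{Quill} + 2p_{Folio} = 0 ⇒ p_{Quill} = 13.5 + 0.25p_{Folio}.
Similarly p_{Folio} = 15 + 0.25p_{Quill}.
Substituting the second reaction function into the first: p_{Quill} = 13.5 + 0.25(15 + 0.25p_{Quill}), which gives 0.9375p_{Quill} = 17.25 ⇒ p_{Quill} = 18.4.
Then p_{Folio} = 15 + 0.25·18.4 = 19.6.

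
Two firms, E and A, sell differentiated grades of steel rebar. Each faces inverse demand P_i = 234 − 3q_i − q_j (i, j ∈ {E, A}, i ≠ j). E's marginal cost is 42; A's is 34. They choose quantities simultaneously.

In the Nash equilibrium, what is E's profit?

Firm E's profit: π = q_E(234 − 3q_E − q_A) − 42q_E.
∂π/∂q_E = 192 − 6q_E − q_A = 0 ⇒ q_E = 32 − (1/6)q_A.
Similarly q_A = 100/3 − (1/6)q_E.
Plugging q_A into E's best response: q_E = 32 − (1/6)(100/3 − (1/6)q_E) ⇒ (35/36)q_E = 238/9, so q_E = 27.2.
Then q_A = 100/3 − (1/6)·27.2 = 28.8.
P_E = 234 − 3·27.2 − 28.8 = 123.6.
Profit = (123.6 − 42)·27.2 = 2219.52.

2219.52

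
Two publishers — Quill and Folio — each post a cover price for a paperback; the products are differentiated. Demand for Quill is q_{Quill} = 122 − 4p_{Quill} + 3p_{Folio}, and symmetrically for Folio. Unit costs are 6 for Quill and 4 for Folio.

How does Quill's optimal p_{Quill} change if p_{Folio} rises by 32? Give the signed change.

Quill's profit: π = (p_{Quill} − 6)(122 − 4p_{Quill} + 3p_{Folio}).
∂π/∂p_{Quill} = 146 − 8p_{Quill} + 3p_{Folio} = 0 ⇒ p_{Quill} = 18.25 + 0.375p_{Folio}.
The reaction-function slope is 0.375, so a 32-unit rise in p_{Folio} moves p_{Quill} by 0.375 × 32 = 12. Quill's best response rises — the actions are strategic complements.

12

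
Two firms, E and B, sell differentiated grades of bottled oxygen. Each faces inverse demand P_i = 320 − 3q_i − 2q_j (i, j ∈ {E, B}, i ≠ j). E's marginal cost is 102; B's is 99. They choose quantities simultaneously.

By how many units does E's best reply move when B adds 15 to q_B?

Firm E's profit: π = q_E(320 − 3q_E − 2q_B) − 102q_E.
∂π/∂q_E = 218 − 6q_E − 2q_B = 0 ⇒ q_E = 109/3 − (1/3)q_B.
The reaction-function slope is −1/3, so a 15-unit rise in q_B moves q_E by −1/3 × 15 = −5. E's best response falls — the actions are strategic substitutes.

-5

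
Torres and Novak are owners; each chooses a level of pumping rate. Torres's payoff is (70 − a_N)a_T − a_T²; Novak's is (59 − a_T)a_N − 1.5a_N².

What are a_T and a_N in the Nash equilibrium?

Expanding Torres's payoff: 70a_T − a_Na_T − a_T².
∂π/∂a_T = 70 − a_N − 2a_T = 0, so a_T = 35 − 0.5a_N.
Likewise for Novak: a_N = 59/3 − (1/3)a_T.
Solving the two reaction functions simultaneously: (1 − (−0.5)(−1/3))a_T = 35 − 0.5·(59/3), so (5/6)a_T = 151/6 and a_T = 30.2.
Then a_N = 59/3 − (1/3)·30.2 = 9.6.

30.2, 9.6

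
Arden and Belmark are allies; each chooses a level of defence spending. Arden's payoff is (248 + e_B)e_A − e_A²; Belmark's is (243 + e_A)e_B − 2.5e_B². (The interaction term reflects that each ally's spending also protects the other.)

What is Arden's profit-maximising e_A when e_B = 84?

Expanding Arden's payoff: 248e_A + e_Be_A − e_A².
∂π/∂e_A = 248 + e_B − 2e_A = 0, so e_A = 124 + 0.5e_B.
At e_B = 84: e_A = 124 + 0.5·84 = 166.

166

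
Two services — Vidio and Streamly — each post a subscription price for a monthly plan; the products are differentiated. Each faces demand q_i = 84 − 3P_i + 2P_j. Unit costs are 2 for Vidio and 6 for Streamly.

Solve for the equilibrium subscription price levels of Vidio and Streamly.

23.25, 24.75

Vidio's profit: π = (P_{Vidio} − 2)(84 − 3P_{Vidio} + 2P_{Streamly}).
∂π/∂P_{Vidio} = 90 − 6P_{Vidio} + 2P_{Streamly} = 0 ⇒ P_{Vidio} = 15 + (1/3)P_{Streamly}.
Similarly P_{Streamly} = 17 + (1/3)P_{Vidio}.
Substituting the second reaction function into the first: P_{Vidio} = 15 + (1/3)(17 + (1/3)P_{Vidio}), which gives (8/9)P_{Vidio} = 62/3 ⇒ P_{Vidio} = 23.25.
Then P_{Streamly} = 17 + (1/3)·23.25 = 24.75.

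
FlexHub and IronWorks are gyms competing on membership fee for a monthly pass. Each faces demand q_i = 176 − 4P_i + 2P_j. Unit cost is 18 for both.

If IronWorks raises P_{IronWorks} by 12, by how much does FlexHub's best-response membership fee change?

FlexHub's profit: π = (P_{FlexHub} − 18)(176 − 4P_{FlexHub} + 2P_{IronWorks}).
∂π/∂P_{FlexHub} = 248 − 8P_{FlexHub} + 2P_{IronWorks} = 0 ⇒ P_{FlexHub} = 31 + 0.25P_{IronWorks}.
The reaction-function slope is 0.25, so a 12-unit rise in P_{IronWorks} moves P_{FlexHub} by 0.25 × 12 = 3. FlexHub's best response rises — the actions are strategic complements.

3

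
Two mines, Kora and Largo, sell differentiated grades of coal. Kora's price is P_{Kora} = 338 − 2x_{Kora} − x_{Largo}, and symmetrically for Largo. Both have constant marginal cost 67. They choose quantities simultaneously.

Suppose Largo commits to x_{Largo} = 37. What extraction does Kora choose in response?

Mine Kora's profit: π = x_{Kora}(338 − 2x_{Kora} − x_{Largo}) − 67x_{Kora}.
∂π/∂x_{Kora} = 271 − 4x_{Kora} − x_{Largo} = 0 ⇒ x_{Kora} = 67.75 − 0.25x_{Largo}.
At x_{Largo} = 37: x_{Kora} = 67.75 − 0.25·37 = 58.5.

58.5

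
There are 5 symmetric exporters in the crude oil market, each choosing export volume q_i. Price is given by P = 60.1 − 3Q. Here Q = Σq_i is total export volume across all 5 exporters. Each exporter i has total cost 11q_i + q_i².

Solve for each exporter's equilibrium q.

A representative exporter's profit is π_i = q_i(60.1 − 3Q) − 11q_i − q_i², with Q = q_i + Σ_{j≠i} q_j.
First-order condition: 49.1 − 8q_i − 3Σ_{j≠i} q_j = 0.
With identical exporters, set every q_j = q: then 49.1 − 8q − 12q = 0, i.e. q = 49.1/20 = 2.455.

2.455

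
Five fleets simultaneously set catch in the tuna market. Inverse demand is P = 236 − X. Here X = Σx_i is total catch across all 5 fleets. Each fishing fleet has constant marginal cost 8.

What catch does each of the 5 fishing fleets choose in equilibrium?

38

A representative fishing fleet's profit is π_i = x_i(236 − X) − 8x_i, with X = x_i + Σ_{j≠i} x_j.
First-order condition: 228 − 2x_i − Σ_{j≠i} x_j = 0.
Imposing symmetry (x_j = x for all j) turns Σ_{j≠i} x_j into 4x, so 228 = 6x and x = 38.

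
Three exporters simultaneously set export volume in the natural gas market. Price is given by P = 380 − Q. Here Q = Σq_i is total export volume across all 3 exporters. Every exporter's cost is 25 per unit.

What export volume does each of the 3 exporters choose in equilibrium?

A representative exporter's profit is π_i = q_i(380 − Q) − 25q_i, with Q = q_i + Σ_{j≠i} q_j.
First-order condition: 355 − 2q_i − Σ_{j≠i} q_j = 0.
Imposing symmetry (q_j = q for all j) turns Σ_{j≠i} q_j into 2q, so 355 = 4q and q = 88.75.

88.75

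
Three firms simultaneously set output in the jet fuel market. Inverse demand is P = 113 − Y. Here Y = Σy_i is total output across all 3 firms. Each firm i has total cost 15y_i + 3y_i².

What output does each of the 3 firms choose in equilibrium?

9.8

A representative firm's profit is π_i = y_i(113 − Y) − 15y_i − 3y_i², with Y = y_i + Σ_{j≠i} y_j.
First-order condition: 98 − 8y_i − Σ_{j≠i} y_j = 0.
In a symmetric equilibrium every firm chooses the same y, so Σ_{j≠i} y_j = 2y. The condition becomes 98 − 10y = 0, giving y = 98/10 = 9.8.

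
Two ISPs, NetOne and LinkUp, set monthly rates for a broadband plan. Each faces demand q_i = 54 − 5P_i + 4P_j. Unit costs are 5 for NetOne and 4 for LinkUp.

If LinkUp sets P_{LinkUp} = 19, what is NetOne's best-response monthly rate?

15.5

NetOne's profit: π = (P_{NetOne} − 5)(54 − 5P_{NetOne} + 4P_{LinkUp}).
∂π/∂P_{NetOne} = 79 − 10P_{NetOne} + 4P_{LinkUp} = 0 ⇒ P_{NetOne} = 7.9 + 0.4P_{LinkUp}.
At P_{LinkUp} = 19: P_{NetOne} = 7.9 + 0.4·19 = 15.5.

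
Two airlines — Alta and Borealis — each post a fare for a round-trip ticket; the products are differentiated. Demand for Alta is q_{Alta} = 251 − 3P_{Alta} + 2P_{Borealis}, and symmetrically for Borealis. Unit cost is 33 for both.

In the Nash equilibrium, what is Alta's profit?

8910.75

Alta's profit: π = (P_{Alta} − 33)(251 − 3P_{Alta} + 2P_{Borealis}).
∂π/∂P_{Alta} = 350 − 6P_{Alta} + 2P_{Borealis} = 0 ⇒ P_{Alta} = 175/3 + (1/3)P_{Borealis}.
By symmetry P_{Borealis} = P_{Alta}; substituting into the reaction function, (2/3)P_{Alta} = 175/3 and P_{Alta} = 87.5.
q_{Alta} = 251 − 3·87.5 + 2·87.5 = 163.5.
Profit = (87.5 − 33)·163.5 = 8910.75.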